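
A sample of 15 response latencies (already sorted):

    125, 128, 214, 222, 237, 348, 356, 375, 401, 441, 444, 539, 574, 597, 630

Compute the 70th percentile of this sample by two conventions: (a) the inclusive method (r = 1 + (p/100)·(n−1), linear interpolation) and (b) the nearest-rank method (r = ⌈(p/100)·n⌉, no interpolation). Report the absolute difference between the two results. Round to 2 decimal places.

0.60

n = 15.
(a) r = 10.8; between ranks 10 (441) and 11 (444): 443.4.
(b) the nearest-rank method: rank 11 → 444.
|443.4 − 444| = 0.6.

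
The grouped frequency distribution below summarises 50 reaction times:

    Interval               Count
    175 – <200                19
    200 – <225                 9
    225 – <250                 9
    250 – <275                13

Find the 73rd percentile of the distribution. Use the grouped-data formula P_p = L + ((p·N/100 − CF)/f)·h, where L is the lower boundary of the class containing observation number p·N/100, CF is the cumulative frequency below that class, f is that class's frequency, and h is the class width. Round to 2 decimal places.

248.61

N = 50; target position k = 73/100 · 50 = 36.5.
Cumulative frequencies: 19, 28, 37, 50.
Observation 36.5 falls in the class 225 – <250.
L = 225, CF = 28, f = 9, h = 25.
P73 = 225 + ((36.5 − 28)/9)·25 = 225 + 23.6111 = 248.611.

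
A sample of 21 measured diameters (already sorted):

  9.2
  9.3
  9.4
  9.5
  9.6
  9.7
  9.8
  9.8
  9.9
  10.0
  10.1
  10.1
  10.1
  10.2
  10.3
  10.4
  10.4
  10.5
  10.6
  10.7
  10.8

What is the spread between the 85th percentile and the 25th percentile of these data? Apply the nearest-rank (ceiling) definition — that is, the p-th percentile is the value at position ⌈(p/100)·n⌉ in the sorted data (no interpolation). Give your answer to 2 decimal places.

n = 21.
P25: rank ⌈25/100·21⌉ = 6 → 9.7.
P85: rank ⌈85/100·21⌉ = 18 → 10.5.
Difference: 10.5 − 9.7 = 0.8.

0.80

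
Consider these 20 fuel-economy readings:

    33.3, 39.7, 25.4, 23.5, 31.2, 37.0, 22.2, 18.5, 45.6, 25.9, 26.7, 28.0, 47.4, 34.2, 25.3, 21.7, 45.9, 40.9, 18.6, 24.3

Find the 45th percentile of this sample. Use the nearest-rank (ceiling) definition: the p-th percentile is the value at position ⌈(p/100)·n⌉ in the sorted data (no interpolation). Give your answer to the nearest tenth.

Sorted: 18.5, 18.6, 21.7, 22.2, 23.5, 24.3, 25.3, 25.4, 25.9, 26.7, 28.0, 31.2, 33.3, 34.2, 37.0, 39.7, 40.9, 45.6, 45.9, 47.4.
n = 20.
Position = ⌈45/100 · 20⌉ = ⌈9⌉ = 9.
The value at rank 9 is 25.9.

25.9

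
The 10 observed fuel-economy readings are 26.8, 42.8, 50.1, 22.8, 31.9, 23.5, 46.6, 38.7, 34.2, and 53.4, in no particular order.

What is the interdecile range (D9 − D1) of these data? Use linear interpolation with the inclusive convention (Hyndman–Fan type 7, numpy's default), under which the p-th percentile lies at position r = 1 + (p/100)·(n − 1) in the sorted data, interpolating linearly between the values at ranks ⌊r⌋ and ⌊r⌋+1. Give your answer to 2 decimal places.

27.00

Sorted: 22.8, 23.5, 26.8, 31.9, 34.2, 38.7, 42.8, 46.6, 50.1, 53.4.
n = 10.
P10: r = 1.9; ranks 1–2 are 22.8, 23.5; interpolating gives 23.43.
P90: r = 9.1; ranks 9–10 are 50.1, 53.4; interpolating gives 50.43.
Difference: 50.43 − 23.43 = 27.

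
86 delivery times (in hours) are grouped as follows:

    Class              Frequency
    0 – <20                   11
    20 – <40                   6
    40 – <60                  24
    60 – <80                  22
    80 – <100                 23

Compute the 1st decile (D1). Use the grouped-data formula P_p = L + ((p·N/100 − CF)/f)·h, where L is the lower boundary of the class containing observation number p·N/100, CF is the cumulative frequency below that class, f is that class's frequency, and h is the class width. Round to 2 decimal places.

15.64

N = 86; target position k = 10/100 · 86 = 8.6.
Cumulative frequencies: 11, 17, 41, 63, 86.
Observation 8.6 falls in the class 0 – <20.
L = 0, CF = 0, f = 11, h = 20.
P10 = 0 + ((8.6 − 0)/11)·20 = 0 + 15.6364 = 15.6364.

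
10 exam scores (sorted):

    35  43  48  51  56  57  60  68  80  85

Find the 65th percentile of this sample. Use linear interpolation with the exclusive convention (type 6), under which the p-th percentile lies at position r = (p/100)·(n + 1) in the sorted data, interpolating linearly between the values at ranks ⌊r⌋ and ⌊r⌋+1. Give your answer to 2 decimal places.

n = 10.
r = (65/100)·(10 + 1) = 7.15.
Rank 7 is 60 and rank 8 is 68.
Interpolate: 60 + 0.15·(68 − 60) = 60 + 0.15·8 = 61.2.

61.20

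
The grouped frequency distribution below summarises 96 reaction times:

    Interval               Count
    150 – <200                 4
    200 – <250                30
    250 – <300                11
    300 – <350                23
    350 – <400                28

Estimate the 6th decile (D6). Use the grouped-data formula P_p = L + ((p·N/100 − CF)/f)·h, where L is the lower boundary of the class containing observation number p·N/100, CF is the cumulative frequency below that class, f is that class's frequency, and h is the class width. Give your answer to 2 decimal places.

327.39

N = 96; target position k = 60/100 · 96 = 57.6.
Cumulative frequencies: 4, 34, 45, 68, 96.
Observation 57.6 falls in the class 300 – <350.
L = 300, CF = 45, f = 23, h = 50.
P60 = 300 + ((57.6 − 45)/23)·50 = 300 + 27.3913 = 327.391.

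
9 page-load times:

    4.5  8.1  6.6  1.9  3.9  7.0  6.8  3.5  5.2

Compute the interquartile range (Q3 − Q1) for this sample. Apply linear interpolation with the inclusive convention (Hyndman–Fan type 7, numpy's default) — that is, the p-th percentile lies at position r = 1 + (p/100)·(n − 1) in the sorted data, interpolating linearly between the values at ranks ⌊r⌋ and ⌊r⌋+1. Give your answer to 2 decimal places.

2.90

Sorted: 1.9, 3.5, 3.9, 4.5, 5.2, 6.6, 6.8, 7.0, 8.1.
n = 9.
P25: r = 3 (integer) → 3.9.
P75: r = 7 (integer) → 6.8.
Difference: 6.8 − 3.9 = 2.9.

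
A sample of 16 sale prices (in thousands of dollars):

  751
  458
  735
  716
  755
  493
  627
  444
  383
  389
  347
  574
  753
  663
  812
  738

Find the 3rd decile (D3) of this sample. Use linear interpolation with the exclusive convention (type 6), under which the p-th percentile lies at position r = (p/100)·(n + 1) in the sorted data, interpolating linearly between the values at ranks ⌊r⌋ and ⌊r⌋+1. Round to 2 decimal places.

461.50

Sorted: 347, 383, 389, 444, 458, 493, 574, 627, 663, 716, 735, 738, 751, 753, 755, 812.
n = 16.
r = (30/100)·(16 + 1) = 5.1.
Rank 5 is 458 and rank 6 is 493.
Interpolate: 458 + 0.1·(493 − 458) = 458 + 0.1·35 = 461.5.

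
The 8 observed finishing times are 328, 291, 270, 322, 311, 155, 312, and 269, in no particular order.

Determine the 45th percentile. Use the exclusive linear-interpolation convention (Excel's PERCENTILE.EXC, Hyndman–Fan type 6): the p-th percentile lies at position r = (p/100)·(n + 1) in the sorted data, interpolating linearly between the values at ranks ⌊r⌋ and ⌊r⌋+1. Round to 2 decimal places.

Sorted: 155, 269, 270, 291, 311, 312, 322, 328.
n = 8.
r = (45/100)·(8 + 1) = 4.05.
Rank 4 is 291 and rank 5 is 311.
Interpolate: 291 + 0.05·(311 − 291) = 291 + 0.05·20 = 292.

292.00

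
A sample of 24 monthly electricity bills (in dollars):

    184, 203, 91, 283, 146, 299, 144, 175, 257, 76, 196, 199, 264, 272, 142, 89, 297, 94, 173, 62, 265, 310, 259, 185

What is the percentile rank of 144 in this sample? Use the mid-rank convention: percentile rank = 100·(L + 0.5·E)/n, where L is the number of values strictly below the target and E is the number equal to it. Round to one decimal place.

27.1

Sorted: 62, 76, 89, 91, 94, 142, 144, 146, 173, 175, 184, 185, 196, 199, 203, 257, 259, 264, 265, 272, 283, 297, 299, 310.
Count below 144: L = 6; count equal: E = 1; n = 24.
Percentile rank = 100·(6 + 0.5·1)/24 = 100·6.5/24 = 27.08.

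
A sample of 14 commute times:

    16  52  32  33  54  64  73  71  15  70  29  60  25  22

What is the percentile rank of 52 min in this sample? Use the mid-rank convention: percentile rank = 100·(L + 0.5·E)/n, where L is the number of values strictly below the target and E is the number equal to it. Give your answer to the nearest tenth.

53.6

Sorted: 15, 16, 22, 25, 29, 32, 33, 52, 54, 60, 64, 70, 71, 73.
Count below 52: L = 7; count equal: E = 1; n = 14.
Percentile rank = 100·(7 + 0.5·1)/14 = 100·7.5/14 = 53.57.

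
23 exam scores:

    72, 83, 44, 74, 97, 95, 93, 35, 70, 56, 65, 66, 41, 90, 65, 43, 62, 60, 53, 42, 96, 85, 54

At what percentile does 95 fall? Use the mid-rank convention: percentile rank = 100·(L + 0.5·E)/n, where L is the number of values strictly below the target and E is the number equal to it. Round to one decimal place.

Sorted: 35, 41, 42, 43, 44, 53, 54, 56, 60, 62, 65, 65, 66, 70, 72, 74, 83, 85, 90, 93, 95, 96, 97.
Count below 95: L = 20; count equal: E = 1; n = 23.
Percentile rank = 100·(20 + 0.5·1)/23 = 100·20.5/23 = 89.13.

89.1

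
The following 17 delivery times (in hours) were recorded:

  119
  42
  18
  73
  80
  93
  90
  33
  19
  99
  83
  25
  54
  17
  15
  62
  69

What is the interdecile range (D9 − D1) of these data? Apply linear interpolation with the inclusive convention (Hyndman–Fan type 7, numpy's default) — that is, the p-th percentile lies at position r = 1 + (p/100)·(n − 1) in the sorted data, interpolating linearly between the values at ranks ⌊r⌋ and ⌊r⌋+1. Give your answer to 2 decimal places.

Sorted: 15, 17, 18, 19, 25, 33, 42, 54, 62, 69, 73, 80, 83, 90, 93, 99, 119.
n = 17.
P10: r = 2.6; ranks 2–3 are 17, 18; interpolating gives 17.6.
P90: r = 15.4; ranks 15–16 are 93, 99; interpolating gives 95.4.
Difference: 95.4 − 17.6 = 77.8.

77.80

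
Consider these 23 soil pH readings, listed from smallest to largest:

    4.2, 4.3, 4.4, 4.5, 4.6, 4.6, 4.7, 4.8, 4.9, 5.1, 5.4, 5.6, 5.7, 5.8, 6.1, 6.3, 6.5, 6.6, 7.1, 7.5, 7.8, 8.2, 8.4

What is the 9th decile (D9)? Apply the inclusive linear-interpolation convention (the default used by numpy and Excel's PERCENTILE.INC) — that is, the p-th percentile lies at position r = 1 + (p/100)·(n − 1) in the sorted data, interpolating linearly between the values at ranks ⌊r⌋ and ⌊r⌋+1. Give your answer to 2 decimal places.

n = 23.
r = 1 + (90/100)·(23 − 1) = 1 + 19.8 = 20.8.
Rank 20 is 7.5 and rank 21 is 7.8.
Interpolate: 7.5 + 0.8·(7.8 − 7.5) = 7.5 + 0.8·0.3 = 7.74.

7.74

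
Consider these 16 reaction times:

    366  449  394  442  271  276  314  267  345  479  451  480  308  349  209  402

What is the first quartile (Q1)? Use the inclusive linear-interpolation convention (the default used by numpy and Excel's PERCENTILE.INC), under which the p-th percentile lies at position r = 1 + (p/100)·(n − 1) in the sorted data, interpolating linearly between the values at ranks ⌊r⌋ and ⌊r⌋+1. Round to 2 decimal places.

300.00

Sorted: 209, 267, 271, 276, 308, 314, 345, 349, 366, 394, 402, 442, 449, 451, 479, 480.
n = 16.
r = 1 + (25/100)·(16 − 1) = 1 + 3.75 = 4.75.
Rank 4 is 276 and rank 5 is 308.
Interpolate: 276 + 0.75·(308 − 276) = 276 + 0.75·32 = 300.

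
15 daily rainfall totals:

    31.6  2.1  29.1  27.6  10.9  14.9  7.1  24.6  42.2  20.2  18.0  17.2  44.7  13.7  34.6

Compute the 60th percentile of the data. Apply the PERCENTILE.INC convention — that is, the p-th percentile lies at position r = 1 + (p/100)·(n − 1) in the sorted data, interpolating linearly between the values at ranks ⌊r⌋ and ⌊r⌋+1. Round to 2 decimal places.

25.80

Sorted: 2.1, 7.1, 10.9, 13.7, 14.9, 17.2, 18.0, 20.2, 24.6, 27.6, 29.1, 31.6, 34.6, 42.2, 44.7.
n = 15.
r = 1 + (60/100)·(15 − 1) = 1 + 8.4 = 9.4.
Rank 9 is 24.6 and rank 10 is 27.6.
Interpolate: 24.6 + 0.4·(27.6 − 24.6) = 24.6 + 0.4·3 = 25.8.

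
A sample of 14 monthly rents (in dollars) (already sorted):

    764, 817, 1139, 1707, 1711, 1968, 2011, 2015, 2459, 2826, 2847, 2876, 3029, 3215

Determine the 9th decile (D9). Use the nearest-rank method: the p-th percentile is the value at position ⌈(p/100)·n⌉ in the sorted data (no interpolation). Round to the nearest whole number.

n = 14.
Position = ⌈90/100 · 14⌉ = ⌈12.6⌉ = 13.
The value at rank 13 is 3029.

3029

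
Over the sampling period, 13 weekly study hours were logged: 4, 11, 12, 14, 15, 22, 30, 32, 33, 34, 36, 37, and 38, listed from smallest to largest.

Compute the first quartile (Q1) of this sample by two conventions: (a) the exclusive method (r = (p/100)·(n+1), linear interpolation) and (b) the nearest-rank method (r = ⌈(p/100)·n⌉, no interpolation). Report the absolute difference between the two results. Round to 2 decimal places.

1.00

n = 13.
(a) r = 3.5; between ranks 3 (12) and 4 (14): 13.
(b) the nearest-rank method: rank 4 → 14.
|13 − 14| = 1.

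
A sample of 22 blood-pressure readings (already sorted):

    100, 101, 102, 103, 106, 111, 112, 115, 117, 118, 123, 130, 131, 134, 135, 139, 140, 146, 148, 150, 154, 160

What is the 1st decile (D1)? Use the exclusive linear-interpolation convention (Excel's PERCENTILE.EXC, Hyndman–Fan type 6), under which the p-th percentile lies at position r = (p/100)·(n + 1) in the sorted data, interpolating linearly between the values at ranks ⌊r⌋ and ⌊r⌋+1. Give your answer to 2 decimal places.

101.30

n = 22.
r = (10/100)·(22 + 1) = 2.3.
Rank 2 is 101 and rank 3 is 102.
Interpolate: 101 + 0.3·(102 − 101) = 101 + 0.3·1 = 101.3.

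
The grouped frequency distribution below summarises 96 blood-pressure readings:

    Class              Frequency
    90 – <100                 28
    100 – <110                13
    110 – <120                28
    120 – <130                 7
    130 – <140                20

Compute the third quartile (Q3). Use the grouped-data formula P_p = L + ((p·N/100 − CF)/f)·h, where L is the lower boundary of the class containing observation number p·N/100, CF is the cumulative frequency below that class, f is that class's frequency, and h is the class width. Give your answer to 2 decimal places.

124.29

N = 96; target position k = 75/100 · 96 = 72.
Cumulative frequencies: 28, 41, 69, 76, 96.
Observation 72 falls in the class 120 – <130.
L = 120, CF = 69, f = 7, h = 10.
P75 = 120 + ((72 − 69)/7)·10 = 120 + 4.28571 = 124.286.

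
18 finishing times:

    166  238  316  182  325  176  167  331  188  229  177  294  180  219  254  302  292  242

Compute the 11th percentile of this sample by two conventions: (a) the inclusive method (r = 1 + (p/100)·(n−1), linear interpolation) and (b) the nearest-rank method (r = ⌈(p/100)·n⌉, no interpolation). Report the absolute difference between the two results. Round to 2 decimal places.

7.83

Sorted: 166, 167, 176, 177, 180, 182, 188, 219, 229, 238, 242, 254, 292, 294, 302, 316, 325, 331.
n = 18.
(a) r = 2.87; between ranks 2 (167) and 3 (176): 174.83.
(b) the nearest-rank method: rank 2 → 167.
|174.83 − 167| = 7.83.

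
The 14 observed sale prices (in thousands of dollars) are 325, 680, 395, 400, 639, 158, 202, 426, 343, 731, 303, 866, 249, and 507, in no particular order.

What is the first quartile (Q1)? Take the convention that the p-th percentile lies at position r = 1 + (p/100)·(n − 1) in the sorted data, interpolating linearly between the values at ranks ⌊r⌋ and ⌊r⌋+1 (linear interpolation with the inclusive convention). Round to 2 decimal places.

Sorted: 158, 202, 249, 303, 325, 343, 395, 400, 426, 507, 639, 680, 731, 866.
n = 14.
r = 1 + (25/100)·(14 − 1) = 1 + 3.25 = 4.25.
Rank 4 is 303 and rank 5 is 325.
Interpolate: 303 + 0.25·(325 − 303) = 303 + 0.25·22 = 308.5.

308.50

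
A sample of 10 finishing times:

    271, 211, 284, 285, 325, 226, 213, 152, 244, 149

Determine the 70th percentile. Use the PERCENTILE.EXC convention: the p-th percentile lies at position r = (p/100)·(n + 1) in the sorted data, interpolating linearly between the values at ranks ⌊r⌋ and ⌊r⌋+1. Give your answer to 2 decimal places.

Sorted: 149, 152, 211, 213, 226, 244, 271, 284, 285, 325.
n = 10.
r = (70/100)·(10 + 1) = 7.7.
Rank 7 is 271 and rank 8 is 284.
Interpolate: 271 + 0.7·(284 − 271) = 271 + 0.7·13 = 280.1.

280.10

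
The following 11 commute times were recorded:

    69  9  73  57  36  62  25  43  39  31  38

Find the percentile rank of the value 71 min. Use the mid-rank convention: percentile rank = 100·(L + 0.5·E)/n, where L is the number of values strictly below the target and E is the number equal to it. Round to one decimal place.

90.9

Sorted: 9, 25, 31, 36, 38, 39, 43, 57, 62, 69, 73.
Count below 71: L = 10; count equal: E = 0; n = 11.
Percentile rank = 100·(10 + 0.5·0)/11 = 100·10/11 = 90.91.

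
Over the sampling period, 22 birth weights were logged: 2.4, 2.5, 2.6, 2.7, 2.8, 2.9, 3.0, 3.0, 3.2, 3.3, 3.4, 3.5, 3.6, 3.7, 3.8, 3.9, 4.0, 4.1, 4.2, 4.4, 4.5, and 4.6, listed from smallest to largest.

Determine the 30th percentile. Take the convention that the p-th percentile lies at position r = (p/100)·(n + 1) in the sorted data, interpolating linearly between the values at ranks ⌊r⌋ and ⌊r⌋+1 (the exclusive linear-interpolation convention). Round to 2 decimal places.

2.99

n = 22.
r = (30/100)·(22 + 1) = 6.9.
Rank 6 is 2.9 and rank 7 is 3.0.
Interpolate: 2.9 + 0.9·(3.0 − 2.9) = 2.9 + 0.9·0.1 = 2.99.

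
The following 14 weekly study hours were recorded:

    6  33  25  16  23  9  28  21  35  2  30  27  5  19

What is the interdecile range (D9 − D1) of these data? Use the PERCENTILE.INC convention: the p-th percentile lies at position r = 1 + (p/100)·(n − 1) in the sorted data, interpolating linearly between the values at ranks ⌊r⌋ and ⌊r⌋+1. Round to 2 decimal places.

Sorted: 2, 5, 6, 9, 16, 19, 21, 23, 25, 27, 28, 30, 33, 35.
n = 14.
P10: r = 2.3; ranks 2–3 are 5, 6; interpolating gives 5.3.
P90: r = 12.7; ranks 12–13 are 30, 33; interpolating gives 32.1.
Difference: 32.1 − 5.3 = 26.8.

26.80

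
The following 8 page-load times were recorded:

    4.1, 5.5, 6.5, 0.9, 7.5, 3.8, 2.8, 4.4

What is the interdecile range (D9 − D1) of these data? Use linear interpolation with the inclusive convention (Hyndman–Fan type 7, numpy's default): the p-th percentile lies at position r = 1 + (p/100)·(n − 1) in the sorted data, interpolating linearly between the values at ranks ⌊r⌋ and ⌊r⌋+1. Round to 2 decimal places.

4.57

Sorted: 0.9, 2.8, 3.8, 4.1, 4.4, 5.5, 6.5, 7.5.
n = 8.
P10: r = 1.7; ranks 1–2 are 0.9, 2.8; interpolating gives 2.23.
P90: r = 7.3; ranks 7–8 are 6.5, 7.5; interpolating gives 6.8.
Difference: 6.8 − 2.23 = 4.57.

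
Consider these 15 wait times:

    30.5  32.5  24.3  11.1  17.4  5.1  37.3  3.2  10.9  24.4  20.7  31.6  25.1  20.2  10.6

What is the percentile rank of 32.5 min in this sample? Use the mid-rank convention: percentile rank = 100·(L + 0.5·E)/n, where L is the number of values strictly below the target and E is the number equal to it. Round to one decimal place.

Sorted: 3.2, 5.1, 10.6, 10.9, 11.1, 17.4, 20.2, 20.7, 24.3, 24.4, 25.1, 30.5, 31.6, 32.5, 37.3.
Count below 32.5: L = 13; count equal: E = 1; n = 15.
Percentile rank = 100·(13 + 0.5·1)/15 = 100·13.5/15 = 90.

90.0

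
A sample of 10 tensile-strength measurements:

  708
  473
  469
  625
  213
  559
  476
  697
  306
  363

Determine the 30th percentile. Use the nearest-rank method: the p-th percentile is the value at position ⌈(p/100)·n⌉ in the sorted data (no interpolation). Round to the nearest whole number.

363

Sorted: 213, 306, 363, 469, 473, 476, 559, 625, 697, 708.
n = 10.
Position = ⌈30/100 · 10⌉ = ⌈3⌉ = 3.
The value at rank 3 is 363.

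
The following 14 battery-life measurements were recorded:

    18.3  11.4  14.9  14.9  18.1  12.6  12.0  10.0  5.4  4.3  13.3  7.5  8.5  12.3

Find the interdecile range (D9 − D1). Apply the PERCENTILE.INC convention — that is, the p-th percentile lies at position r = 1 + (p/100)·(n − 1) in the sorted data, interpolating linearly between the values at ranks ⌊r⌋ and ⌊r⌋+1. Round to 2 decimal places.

Sorted: 4.3, 5.4, 7.5, 8.5, 10.0, 11.4, 12.0, 12.3, 12.6, 13.3, 14.9, 14.9, 18.1, 18.3.
n = 14.
P10: r = 2.3; ranks 2–3 are 5.4, 7.5; interpolating gives 6.03.
P90: r = 12.7; ranks 12–13 are 14.9, 18.1; interpolating gives 17.14.
Difference: 17.14 − 6.03 = 11.11.

11.11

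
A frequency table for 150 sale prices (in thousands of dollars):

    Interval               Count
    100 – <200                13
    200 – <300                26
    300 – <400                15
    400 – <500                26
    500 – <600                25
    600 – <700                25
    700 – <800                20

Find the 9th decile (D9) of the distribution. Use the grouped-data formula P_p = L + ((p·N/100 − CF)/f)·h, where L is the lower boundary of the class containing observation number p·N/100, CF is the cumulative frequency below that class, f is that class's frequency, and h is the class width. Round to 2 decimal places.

725.00

N = 150; target position k = 90/100 · 150 = 135.
Cumulative frequencies: 13, 39, 54, 80, 105, 130, 150.
Observation 135 falls in the class 700 – <800.
L = 700, CF = 130, f = 20, h = 100.
P90 = 700 + ((135 − 130)/20)·100 = 700 + 25 = 725.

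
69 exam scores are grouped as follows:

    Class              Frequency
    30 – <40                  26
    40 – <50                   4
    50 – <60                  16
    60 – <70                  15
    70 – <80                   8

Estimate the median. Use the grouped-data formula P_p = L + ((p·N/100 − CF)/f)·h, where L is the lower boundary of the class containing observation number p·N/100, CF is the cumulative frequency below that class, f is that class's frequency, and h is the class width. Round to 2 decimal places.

N = 69; target position k = 50/100 · 69 = 34.5.
Cumulative frequencies: 26, 30, 46, 61, 69.
Observation 34.5 falls in the class 50 – <60.
L = 50, CF = 30, f = 16, h = 10.
P50 = 50 + ((34.5 − 30)/16)·10 = 50 + 2.8125 = 52.8125.

52.81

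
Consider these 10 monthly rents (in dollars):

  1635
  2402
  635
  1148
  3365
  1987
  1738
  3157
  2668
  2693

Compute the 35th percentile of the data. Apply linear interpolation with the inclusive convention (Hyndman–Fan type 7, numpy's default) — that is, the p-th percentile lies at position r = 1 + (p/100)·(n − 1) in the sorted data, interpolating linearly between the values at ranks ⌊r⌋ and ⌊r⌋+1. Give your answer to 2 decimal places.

1775.35

Sorted: 635, 1148, 1635, 1738, 1987, 2402, 2668, 2693, 3157, 3365.
n = 10.
r = 1 + (35/100)·(10 − 1) = 1 + 3.15 = 4.15.
Rank 4 is 1738 and rank 5 is 1987.
Interpolate: 1738 + 0.15·(1987 − 1738) = 1738 + 0.15·249 = 1775.35.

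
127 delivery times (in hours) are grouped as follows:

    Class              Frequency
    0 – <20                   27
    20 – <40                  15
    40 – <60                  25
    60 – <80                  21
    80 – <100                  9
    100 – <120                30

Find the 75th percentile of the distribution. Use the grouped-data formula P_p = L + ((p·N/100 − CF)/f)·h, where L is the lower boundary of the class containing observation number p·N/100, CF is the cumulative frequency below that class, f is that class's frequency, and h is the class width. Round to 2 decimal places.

96.11

N = 127; target position k = 75/100 · 127 = 95.25.
Cumulative frequencies: 27, 42, 67, 88, 97, 127.
Observation 95.25 falls in the class 80 – <100.
L = 80, CF = 88, f = 9, h = 20.
P75 = 80 + ((95.25 − 88)/9)·20 = 80 + 16.1111 = 96.1111.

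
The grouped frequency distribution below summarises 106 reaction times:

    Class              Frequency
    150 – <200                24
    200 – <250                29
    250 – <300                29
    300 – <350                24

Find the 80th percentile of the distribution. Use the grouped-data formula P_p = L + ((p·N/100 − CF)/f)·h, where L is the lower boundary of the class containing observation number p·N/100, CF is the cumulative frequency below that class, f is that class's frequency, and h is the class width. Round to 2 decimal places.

305.83

N = 106; target position k = 80/100 · 106 = 84.8.
Cumulative frequencies: 24, 53, 82, 106.
Observation 84.8 falls in the class 300 – <350.
L = 300, CF = 82, f = 24, h = 50.
P80 = 300 + ((84.8 − 82)/24)·50 = 300 + 5.83333 = 305.833.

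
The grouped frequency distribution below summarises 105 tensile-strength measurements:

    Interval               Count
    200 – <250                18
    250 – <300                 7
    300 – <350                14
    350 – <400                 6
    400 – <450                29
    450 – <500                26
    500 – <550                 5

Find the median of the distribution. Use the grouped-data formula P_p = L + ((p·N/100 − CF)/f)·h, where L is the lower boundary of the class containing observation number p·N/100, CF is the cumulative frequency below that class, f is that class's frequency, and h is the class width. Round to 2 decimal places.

412.93

N = 105; target position k = 50/100 · 105 = 52.5.
Cumulative frequencies: 18, 25, 39, 45, 74, 100, 105.
Observation 52.5 falls in the class 400 – <450.
L = 400, CF = 45, f = 29, h = 50.
P50 = 400 + ((52.5 − 45)/29)·50 = 400 + 12.931 = 412.931.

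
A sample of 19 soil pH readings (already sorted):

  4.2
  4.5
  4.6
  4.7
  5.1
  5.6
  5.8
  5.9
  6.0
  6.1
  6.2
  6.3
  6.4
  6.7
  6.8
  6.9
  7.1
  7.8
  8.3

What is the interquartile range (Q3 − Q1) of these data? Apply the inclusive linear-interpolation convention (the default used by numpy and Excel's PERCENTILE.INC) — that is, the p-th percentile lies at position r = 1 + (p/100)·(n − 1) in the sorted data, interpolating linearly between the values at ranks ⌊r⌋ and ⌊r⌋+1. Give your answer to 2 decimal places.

n = 19.
P25: r = 5.5; ranks 5–6 are 5.1, 5.6; interpolating gives 5.35.
P75: r = 14.5; ranks 14–15 are 6.7, 6.8; interpolating gives 6.75.
Difference: 6.75 − 5.35 = 1.4.

1.40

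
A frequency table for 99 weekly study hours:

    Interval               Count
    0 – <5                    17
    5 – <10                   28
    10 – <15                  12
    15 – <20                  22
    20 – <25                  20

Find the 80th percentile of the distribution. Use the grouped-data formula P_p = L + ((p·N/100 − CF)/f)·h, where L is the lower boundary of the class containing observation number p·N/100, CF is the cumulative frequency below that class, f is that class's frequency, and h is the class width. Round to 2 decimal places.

N = 99; target position k = 80/100 · 99 = 79.2.
Cumulative frequencies: 17, 45, 57, 79, 99.
Observation 79.2 falls in the class 20 – <25.
L = 20, CF = 79, f = 20, h = 5.
P80 = 20 + ((79.2 − 79)/20)·5 = 20 + 0.05 = 20.05.

20.05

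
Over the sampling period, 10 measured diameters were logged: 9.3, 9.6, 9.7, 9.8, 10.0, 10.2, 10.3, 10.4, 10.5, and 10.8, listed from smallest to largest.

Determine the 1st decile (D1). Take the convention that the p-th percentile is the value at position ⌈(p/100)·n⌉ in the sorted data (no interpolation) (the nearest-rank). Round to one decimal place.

n = 10.
Position = ⌈10/100 · 10⌉ = ⌈1⌉ = 1.
The value at rank 1 is 9.3.

9.3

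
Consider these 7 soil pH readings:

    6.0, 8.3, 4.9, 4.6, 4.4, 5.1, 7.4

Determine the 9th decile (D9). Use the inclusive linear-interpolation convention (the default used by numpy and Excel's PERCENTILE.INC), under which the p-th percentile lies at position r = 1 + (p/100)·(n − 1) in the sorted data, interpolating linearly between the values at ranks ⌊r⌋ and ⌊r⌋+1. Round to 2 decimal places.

Sorted: 4.4, 4.6, 4.9, 5.1, 6.0, 7.4, 8.3.
n = 7.
r = 1 + (90/100)·(7 − 1) = 1 + 5.4 = 6.4.
Rank 6 is 7.4 and rank 7 is 8.3.
Interpolate: 7.4 + 0.4·(8.3 − 7.4) = 7.4 + 0.4·0.9 = 7.76.

7.76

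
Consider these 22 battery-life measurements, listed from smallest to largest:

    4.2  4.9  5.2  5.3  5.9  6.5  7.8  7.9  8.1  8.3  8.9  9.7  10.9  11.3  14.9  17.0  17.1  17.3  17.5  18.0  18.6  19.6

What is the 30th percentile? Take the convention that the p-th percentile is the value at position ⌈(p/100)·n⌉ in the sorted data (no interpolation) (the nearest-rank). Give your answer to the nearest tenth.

n = 22.
Position = ⌈30/100 · 22⌉ = ⌈6.6⌉ = 7.
The value at rank 7 is 7.8.

7.8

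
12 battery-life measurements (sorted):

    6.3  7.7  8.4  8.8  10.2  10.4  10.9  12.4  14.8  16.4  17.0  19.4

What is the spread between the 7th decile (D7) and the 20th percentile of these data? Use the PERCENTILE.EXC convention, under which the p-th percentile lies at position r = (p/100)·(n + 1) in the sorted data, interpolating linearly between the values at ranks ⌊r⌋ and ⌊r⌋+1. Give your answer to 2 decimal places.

6.84

n = 12.
P20: r = 2.6; ranks 2–3 are 7.7, 8.4; interpolating gives 8.12.
P70: r = 9.1; ranks 9–10 are 14.8, 16.4; interpolating gives 14.96.
Difference: 14.96 − 8.12 = 6.84.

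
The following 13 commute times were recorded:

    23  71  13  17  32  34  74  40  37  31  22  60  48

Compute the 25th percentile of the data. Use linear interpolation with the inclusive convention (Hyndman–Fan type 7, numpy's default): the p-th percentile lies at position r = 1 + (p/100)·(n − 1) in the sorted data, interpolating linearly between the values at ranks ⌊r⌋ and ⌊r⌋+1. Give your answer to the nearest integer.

23

Sorted: 13, 17, 22, 23, 31, 32, 34, 37, 40, 48, 60, 71, 74.
n = 13.
r = 1 + (25/100)·(13 − 1) = 1 + 3 = 4.
r is an integer, so P25 is the value at rank 4: 23.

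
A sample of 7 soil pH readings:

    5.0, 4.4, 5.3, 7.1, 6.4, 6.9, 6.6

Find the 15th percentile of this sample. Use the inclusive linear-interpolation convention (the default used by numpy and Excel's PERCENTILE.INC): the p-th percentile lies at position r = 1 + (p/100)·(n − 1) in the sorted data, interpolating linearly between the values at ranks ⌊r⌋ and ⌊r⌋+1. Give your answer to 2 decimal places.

Sorted: 4.4, 5.0, 5.3, 6.4, 6.6, 6.9, 7.1.
n = 7.
r = 1 + (15/100)·(7 − 1) = 1 + 0.9 = 1.9.
Rank 1 is 4.4 and rank 2 is 5.0.
Interpolate: 4.4 + 0.9·(5.0 − 4.4) = 4.4 + 0.9·0.6 = 4.94.

4.94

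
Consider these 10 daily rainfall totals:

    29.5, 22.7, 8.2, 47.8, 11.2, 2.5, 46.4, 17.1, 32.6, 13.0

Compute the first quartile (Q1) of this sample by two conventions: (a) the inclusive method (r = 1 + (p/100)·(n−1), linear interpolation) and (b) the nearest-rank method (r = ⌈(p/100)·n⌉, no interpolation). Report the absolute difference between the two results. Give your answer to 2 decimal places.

0.45

Sorted: 2.5, 8.2, 11.2, 13.0, 17.1, 22.7, 29.5, 32.6, 46.4, 47.8.
n = 10.
(a) r = 3.25; between ranks 3 (11.2) and 4 (13.0): 11.65.
(b) the nearest-rank method: rank 3 → 11.2.
|11.65 − 11.2| = 0.45.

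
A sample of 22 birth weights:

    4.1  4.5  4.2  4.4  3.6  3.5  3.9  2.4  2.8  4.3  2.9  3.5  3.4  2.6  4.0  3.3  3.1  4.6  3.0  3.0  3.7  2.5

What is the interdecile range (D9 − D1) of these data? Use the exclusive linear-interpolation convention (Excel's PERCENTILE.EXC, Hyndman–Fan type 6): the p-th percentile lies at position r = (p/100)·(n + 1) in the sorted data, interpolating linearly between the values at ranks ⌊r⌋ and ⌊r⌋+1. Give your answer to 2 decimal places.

Sorted: 2.4, 2.5, 2.6, 2.8, 2.9, 3.0, 3.0, 3.1, 3.3, 3.4, 3.5, 3.5, 3.6, 3.7, 3.9, 4.0, 4.1, 4.2, 4.3, 4.4, 4.5, 4.6.
n = 22.
P10: r = 2.3; ranks 2–3 are 2.5, 2.6; interpolating gives 2.53.
P90: r = 20.7; ranks 20–21 are 4.4, 4.5; interpolating gives 4.47.
Difference: 4.47 − 2.53 = 1.94.

1.94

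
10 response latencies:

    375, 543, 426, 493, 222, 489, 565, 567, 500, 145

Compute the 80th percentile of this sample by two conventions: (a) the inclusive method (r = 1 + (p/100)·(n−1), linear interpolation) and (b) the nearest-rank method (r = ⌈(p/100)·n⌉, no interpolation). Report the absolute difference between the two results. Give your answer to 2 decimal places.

Sorted: 145, 222, 375, 426, 489, 493, 500, 543, 565, 567.
n = 10.
(a) r = 8.2; between ranks 8 (543) and 9 (565): 547.4.
(b) the nearest-rank method: rank 8 → 543.
|547.4 − 543| = 4.4.

4.40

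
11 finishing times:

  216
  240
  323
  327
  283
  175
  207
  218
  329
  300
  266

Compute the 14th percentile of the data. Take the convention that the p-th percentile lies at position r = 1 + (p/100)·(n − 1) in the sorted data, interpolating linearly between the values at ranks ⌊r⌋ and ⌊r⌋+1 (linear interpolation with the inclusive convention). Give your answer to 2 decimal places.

210.60

Sorted: 175, 207, 216, 218, 240, 266, 283, 300, 323, 327, 329.
n = 11.
r = 1 + (14/100)·(11 − 1) = 1 + 1.4 = 2.4.
Rank 2 is 207 and rank 3 is 216.
Interpolate: 207 + 0.4·(216 − 207) = 207 + 0.4·9 = 210.6.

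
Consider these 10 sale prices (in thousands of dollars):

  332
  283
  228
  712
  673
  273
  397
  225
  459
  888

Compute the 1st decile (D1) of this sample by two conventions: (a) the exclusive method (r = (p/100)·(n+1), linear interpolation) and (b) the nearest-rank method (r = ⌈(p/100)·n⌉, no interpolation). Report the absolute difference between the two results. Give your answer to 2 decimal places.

0.30

Sorted: 225, 228, 273, 283, 332, 397, 459, 673, 712, 888.
n = 10.
(a) r = 1.1; between ranks 1 (225) and 2 (228): 225.3.
(b) the nearest-rank method: rank 1 → 225.
|225.3 − 225| = 0.3.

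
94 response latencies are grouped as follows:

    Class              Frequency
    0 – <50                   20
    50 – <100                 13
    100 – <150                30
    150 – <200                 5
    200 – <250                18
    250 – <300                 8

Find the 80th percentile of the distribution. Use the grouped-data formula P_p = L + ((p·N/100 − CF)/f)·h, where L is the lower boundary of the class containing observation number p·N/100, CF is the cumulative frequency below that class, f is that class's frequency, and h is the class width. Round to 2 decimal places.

220.00

N = 94; target position k = 80/100 · 94 = 75.2.
Cumulative frequencies: 20, 33, 63, 68, 86, 94.
Observation 75.2 falls in the class 200 – <250.
L = 200, CF = 68, f = 18, h = 50.
P80 = 200 + ((75.2 − 68)/18)·50 = 200 + 20 = 220.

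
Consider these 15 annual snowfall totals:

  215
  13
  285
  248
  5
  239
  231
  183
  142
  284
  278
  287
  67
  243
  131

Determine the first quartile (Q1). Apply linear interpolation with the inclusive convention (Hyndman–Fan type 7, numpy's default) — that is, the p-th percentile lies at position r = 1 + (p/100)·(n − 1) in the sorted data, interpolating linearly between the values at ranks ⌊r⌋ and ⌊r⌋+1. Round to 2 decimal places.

Sorted: 5, 13, 67, 131, 142, 183, 215, 231, 239, 243, 248, 278, 284, 285, 287.
n = 15.
r = 1 + (25/100)·(15 − 1) = 1 + 3.5 = 4.5.
Rank 4 is 131 and rank 5 is 142.
Interpolate: 131 + 0.5·(142 − 131) = 131 + 0.5·11 = 136.5.

136.50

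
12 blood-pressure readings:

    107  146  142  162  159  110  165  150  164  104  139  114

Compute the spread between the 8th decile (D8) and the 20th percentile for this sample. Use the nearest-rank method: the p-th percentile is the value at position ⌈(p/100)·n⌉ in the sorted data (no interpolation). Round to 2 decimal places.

52.00

Sorted: 104, 107, 110, 114, 139, 142, 146, 150, 159, 162, 164, 165.
n = 12.
P20: rank ⌈20/100·12⌉ = 3 → 110.
P80: rank ⌈80/100·12⌉ = 10 → 162.
Difference: 162 − 110 = 52.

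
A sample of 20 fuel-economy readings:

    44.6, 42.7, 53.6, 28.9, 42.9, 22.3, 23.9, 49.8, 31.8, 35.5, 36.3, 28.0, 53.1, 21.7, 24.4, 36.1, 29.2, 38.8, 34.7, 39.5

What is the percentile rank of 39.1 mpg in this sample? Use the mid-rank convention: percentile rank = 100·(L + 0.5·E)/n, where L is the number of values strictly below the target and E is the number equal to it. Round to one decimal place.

Sorted: 21.7, 22.3, 23.9, 24.4, 28.0, 28.9, 29.2, 31.8, 34.7, 35.5, 36.1, 36.3, 38.8, 39.5, 42.7, 42.9, 44.6, 49.8, 53.1, 53.6.
Count below 39.1: L = 13; count equal: E = 0; n = 20.
Percentile rank = 100·(13 + 0.5·0)/20 = 100·13/20 = 65.

65.0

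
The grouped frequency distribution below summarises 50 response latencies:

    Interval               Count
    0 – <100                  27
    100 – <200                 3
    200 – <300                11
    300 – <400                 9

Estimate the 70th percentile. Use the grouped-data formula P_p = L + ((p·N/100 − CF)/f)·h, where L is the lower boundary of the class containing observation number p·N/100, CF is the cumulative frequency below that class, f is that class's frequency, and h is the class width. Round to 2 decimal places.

245.45

N = 50; target position k = 70/100 · 50 = 35.
Cumulative frequencies: 27, 30, 41, 50.
Observation 35 falls in the class 200 – <300.
L = 200, CF = 30, f = 11, h = 100.
P70 = 200 + ((35 − 30)/11)·100 = 200 + 45.4545 = 245.455.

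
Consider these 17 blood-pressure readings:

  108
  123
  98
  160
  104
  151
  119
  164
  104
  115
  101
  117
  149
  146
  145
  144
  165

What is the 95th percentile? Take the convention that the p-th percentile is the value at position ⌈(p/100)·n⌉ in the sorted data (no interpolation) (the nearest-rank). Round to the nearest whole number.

165

Sorted: 98, 101, 104, 104, 108, 115, 117, 119, 123, 144, 145, 146, 149, 151, 160, 164, 165.
n = 17.
Position = ⌈95/100 · 17⌉ = ⌈16.15⌉ = 17.
The value at rank 17 is 165.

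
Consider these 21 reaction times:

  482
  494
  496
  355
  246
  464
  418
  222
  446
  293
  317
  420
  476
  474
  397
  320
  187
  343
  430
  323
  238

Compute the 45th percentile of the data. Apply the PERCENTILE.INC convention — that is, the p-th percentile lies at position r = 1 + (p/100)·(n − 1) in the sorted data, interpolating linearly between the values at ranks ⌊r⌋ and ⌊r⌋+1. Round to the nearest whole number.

355

Sorted: 187, 222, 238, 246, 293, 317, 320, 323, 343, 355, 397, 418, 420, 430, 446, 464, 474, 476, 482, 494, 496.
n = 21.
r = 1 + (45/100)·(21 − 1) = 1 + 9 = 10.
r is an integer, so P45 is the value at rank 10: 355.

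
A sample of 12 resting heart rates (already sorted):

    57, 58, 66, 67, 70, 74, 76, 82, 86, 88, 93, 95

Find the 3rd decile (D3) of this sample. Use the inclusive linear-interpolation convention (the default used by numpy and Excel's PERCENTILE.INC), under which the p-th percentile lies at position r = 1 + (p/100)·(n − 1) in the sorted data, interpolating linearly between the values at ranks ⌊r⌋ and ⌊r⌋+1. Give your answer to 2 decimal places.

n = 12.
r = 1 + (30/100)·(12 − 1) = 1 + 3.3 = 4.3.
Rank 4 is 67 and rank 5 is 70.
Interpolate: 67 + 0.3·(70 − 67) = 67 + 0.3·3 = 67.9.

67.90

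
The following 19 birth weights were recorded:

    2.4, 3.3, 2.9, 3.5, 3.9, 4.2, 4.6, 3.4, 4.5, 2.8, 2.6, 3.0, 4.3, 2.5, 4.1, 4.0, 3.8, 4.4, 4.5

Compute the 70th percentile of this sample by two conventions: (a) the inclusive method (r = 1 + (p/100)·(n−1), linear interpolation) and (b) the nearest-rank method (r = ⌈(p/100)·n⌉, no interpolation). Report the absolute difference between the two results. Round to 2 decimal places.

0.04

Sorted: 2.4, 2.5, 2.6, 2.8, 2.9, 3.0, 3.3, 3.4, 3.5, 3.8, 3.9, 4.0, 4.1, 4.2, 4.3, 4.4, 4.5, 4.5, 4.6.
n = 19.
(a) r = 13.6; between ranks 13 (4.1) and 14 (4.2): 4.16.
(b) the nearest-rank method: rank 14 → 4.2.
|4.16 − 4.2| = 0.04.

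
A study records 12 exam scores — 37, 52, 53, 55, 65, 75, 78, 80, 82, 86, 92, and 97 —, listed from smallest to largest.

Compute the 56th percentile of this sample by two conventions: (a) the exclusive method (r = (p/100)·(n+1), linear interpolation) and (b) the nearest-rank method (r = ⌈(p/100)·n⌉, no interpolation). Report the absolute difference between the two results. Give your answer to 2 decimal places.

0.56

n = 12.
(a) r = 7.28; between ranks 7 (78) and 8 (80): 78.56.
(b) the nearest-rank method: rank 7 → 78.
|78.56 − 78| = 0.56.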